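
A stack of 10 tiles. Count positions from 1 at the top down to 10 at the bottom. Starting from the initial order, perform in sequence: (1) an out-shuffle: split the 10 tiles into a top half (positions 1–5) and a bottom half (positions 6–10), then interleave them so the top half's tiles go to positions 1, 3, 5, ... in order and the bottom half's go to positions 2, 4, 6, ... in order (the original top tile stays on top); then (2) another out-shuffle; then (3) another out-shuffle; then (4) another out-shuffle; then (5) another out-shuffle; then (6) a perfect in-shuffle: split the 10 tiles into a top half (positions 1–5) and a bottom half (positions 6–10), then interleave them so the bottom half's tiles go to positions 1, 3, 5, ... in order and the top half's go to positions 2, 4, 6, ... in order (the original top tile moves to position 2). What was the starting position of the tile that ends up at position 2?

Undo the operations in reverse order, starting from position 2:
  undo op 6 (in-shuffle, from top half): 2 ← 1
  undo op 5 (out-shuffle, from top half): 1 ← 1
  undo op 4 (out-shuffle, from top half): 1 ← 1
  undo op 3 (out-shuffle, from top half): 1 ← 1
  undo op 2 (out-shuffle, from top half): 1 ← 1
  undo op 1 (out-shuffle, from top half): 1 ← 1
So the tile at position 2 came from original position 1.

1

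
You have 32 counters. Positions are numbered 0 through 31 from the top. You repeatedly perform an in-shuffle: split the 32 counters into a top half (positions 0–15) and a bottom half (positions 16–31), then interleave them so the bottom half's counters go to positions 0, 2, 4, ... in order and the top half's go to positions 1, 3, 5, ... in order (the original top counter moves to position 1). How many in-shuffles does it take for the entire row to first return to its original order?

The in-shuffle permutes the 32 positions with cycle lengths [2, 10, 10, 10].
Every counter is home exactly when every cycle has completed a whole number of laps, i.e. after lcm(2, 10) = 10 in-shuffles.

10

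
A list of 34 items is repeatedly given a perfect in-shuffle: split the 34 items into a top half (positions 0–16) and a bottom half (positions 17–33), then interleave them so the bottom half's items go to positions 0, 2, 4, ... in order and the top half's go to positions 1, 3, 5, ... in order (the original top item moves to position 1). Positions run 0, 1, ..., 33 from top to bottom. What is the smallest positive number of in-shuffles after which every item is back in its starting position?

12

The in-shuffle permutes the 34 positions with cycle lengths [3, 3, 4, 12, 12].
Every item is home exactly when every cycle has completed a whole number of laps, i.e. after lcm(3, 4, 12) = 12 in-shuffles.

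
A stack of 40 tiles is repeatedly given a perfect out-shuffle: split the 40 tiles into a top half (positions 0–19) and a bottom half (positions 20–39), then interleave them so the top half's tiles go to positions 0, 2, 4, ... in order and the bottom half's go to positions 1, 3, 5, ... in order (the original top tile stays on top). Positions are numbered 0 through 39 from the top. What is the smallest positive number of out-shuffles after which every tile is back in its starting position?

12

The out-shuffle permutes the 40 positions with cycle lengths [1, 1, 2, 12, 12, 12].
Every tile is home exactly when every cycle has completed a whole number of laps, i.e. after lcm(1, 2, 12) = 12 out-shuffles.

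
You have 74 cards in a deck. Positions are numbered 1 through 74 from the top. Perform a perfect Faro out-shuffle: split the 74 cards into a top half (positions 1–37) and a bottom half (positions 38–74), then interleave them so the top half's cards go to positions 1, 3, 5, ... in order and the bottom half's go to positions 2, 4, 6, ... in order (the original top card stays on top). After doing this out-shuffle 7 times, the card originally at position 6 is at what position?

Track the card's position through each out-shuffle:
6 → 11 → 21 → 41 → 8 → 15 → 29 → 57

57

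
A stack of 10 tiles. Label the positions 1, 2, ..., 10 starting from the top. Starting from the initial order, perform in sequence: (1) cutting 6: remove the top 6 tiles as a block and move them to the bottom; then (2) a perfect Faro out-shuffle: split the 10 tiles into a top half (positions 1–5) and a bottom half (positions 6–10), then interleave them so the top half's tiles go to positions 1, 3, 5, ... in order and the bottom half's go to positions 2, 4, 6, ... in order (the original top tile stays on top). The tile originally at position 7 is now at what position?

Track the tile from position 7 forward through each operation:
  after op 1 (cut 6): 7 → 1
  after op 2 (out-shuffle): 1 → 1

1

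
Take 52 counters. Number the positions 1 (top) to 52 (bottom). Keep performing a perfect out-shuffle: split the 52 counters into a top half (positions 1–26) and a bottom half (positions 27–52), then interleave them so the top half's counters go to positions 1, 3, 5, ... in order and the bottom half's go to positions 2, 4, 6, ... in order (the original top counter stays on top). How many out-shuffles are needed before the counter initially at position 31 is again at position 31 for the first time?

Follow position 31 under repeated out-shuffles:
31 → 10 → 19 → 37 → 22 → 43 → 34 → 16 → 31
It first returns after 8 out-shuffles.

8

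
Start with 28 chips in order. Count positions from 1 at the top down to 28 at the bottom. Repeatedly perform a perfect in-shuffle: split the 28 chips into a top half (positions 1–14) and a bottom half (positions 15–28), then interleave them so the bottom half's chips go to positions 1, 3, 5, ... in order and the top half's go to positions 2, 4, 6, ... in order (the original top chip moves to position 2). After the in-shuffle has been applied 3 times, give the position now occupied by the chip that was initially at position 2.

Track the chip's position through each in-shuffle:
2 → 4 → 8 → 16

16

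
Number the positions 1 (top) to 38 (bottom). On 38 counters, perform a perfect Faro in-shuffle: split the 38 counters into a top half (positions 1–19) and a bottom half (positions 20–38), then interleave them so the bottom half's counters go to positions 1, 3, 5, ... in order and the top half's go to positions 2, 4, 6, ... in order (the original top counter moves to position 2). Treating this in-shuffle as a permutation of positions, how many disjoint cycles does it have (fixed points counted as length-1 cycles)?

4

Trace each unvisited position around until it returns:
(1 2 4 8 16 32 ... len 12) (3 6 12 24 9 18 ... len 12) (7 14 28 17 34 29 ... len 12) (13 26)
4 cycles in total.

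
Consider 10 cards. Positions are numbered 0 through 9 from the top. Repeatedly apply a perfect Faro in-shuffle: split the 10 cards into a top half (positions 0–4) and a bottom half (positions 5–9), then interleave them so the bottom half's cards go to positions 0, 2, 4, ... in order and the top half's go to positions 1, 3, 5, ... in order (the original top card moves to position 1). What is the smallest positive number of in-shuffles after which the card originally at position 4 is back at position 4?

10

Follow position 4 under repeated in-shuffles:
4 → 9 → 8 → 6 → 2 → 5 → 0 → 1 → 3 → 7 → 4
It first returns after 10 in-shuffles.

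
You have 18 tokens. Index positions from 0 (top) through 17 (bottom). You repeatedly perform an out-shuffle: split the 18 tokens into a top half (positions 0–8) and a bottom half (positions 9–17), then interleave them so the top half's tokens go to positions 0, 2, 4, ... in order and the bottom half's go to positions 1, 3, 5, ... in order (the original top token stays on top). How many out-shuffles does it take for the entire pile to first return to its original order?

The out-shuffle permutes the 18 positions with cycle lengths [1, 1, 8, 8].
Every token is home exactly when every cycle has completed a whole number of laps, i.e. after lcm(1, 8) = 8 out-shuffles.

8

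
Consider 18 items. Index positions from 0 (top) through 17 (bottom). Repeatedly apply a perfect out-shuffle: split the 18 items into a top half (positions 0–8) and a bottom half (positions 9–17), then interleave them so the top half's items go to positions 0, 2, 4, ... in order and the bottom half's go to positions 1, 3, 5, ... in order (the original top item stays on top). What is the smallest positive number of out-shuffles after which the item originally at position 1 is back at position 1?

Follow position 1 under repeated out-shuffles:
1 → 2 → 4 → 8 → 16 → 15 → 13 → 9 → 1
It first returns after 8 out-shuffles.

8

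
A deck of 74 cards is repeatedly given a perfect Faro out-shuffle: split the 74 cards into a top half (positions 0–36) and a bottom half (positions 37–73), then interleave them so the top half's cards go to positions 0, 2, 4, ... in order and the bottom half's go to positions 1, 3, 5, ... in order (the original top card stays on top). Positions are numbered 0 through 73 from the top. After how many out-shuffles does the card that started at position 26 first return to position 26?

9

Follow position 26 under repeated out-shuffles:
26 → 52 → 31 → 62 → 51 → 29 → 58 → 43 → 13 → 26
It first returns after 9 out-shuffles.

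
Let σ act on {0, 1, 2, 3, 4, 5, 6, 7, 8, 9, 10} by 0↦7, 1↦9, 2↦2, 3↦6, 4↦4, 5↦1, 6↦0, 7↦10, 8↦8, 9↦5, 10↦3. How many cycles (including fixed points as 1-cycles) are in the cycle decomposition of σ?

Cycle decomposition: (0 7 10 3 6) (1 9 5) (2) (4) (8).
5 cycles.

5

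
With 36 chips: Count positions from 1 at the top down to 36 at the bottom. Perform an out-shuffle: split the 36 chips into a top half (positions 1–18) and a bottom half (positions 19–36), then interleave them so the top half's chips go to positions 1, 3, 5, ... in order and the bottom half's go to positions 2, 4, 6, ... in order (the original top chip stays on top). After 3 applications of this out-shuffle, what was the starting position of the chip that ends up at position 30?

9

Work backwards from position 30, undoing one out-shuffle at a time:
30 ← 33 ← 17 ← 9
So the chip now at position 30 started at position 9.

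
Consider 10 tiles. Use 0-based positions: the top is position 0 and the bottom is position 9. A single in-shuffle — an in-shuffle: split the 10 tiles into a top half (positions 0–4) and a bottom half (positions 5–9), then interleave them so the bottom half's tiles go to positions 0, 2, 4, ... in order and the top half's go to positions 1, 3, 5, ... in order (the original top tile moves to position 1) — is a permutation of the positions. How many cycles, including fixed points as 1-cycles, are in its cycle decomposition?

1

Trace each unvisited position around until it returns:
(0 1 3 7 4 9 8 6 2 5)
1 cycle in total.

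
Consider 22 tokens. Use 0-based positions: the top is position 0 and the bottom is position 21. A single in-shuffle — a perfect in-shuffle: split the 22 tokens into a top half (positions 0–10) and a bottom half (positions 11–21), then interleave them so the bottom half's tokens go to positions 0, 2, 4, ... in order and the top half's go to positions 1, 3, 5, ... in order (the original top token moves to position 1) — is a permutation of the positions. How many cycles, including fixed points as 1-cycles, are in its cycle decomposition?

Trace each unvisited position around until it returns:
(0 1 3 7 15 8 ... len 11) (4 9 19 16 10 21 ... len 11)
2 cycles in total.

2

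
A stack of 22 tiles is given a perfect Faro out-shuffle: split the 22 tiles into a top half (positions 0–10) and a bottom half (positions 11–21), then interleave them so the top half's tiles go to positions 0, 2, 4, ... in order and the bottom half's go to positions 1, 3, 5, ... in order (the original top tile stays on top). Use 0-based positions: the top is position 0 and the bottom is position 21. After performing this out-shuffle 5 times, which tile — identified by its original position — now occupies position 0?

0

Work backwards from position 0, undoing one out-shuffle at a time:
0 ← 0 ← 0 ← 0 ← 0 ← 0
So the tile now at position 0 started at position 0.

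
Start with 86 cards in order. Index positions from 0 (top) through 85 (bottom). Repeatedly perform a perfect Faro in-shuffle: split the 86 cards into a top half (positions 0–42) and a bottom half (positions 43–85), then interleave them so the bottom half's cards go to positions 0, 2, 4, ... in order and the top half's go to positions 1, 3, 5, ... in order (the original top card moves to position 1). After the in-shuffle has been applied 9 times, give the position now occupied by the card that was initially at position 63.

55

Track the card's position through each in-shuffle:
63 → 40 → 81 → 76 → 66 → 46 → 6 → 13 → 27 → 55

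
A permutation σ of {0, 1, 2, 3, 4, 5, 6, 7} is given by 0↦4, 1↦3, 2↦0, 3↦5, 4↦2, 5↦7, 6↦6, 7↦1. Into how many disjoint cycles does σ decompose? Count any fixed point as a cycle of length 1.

Cycle decomposition: (0 4 2) (1 3 5 7) (6).
3 cycles.

3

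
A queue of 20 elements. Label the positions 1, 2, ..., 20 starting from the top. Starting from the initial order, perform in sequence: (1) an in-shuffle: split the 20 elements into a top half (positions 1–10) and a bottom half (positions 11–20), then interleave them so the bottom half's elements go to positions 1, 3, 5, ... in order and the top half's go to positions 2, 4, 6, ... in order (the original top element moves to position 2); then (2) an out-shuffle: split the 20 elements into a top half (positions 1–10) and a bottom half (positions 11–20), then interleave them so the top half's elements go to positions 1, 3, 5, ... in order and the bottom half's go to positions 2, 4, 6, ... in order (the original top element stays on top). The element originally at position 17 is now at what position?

6

Track the element from position 17 forward through each operation:
  after op 1 (in-shuffle): 17 → 13
  after op 2 (out-shuffle): 13 → 6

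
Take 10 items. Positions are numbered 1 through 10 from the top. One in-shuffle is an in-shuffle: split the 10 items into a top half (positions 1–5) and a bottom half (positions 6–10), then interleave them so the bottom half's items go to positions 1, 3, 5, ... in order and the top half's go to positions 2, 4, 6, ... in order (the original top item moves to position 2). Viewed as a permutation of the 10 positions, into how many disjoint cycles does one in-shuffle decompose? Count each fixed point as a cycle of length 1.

1

Trace each unvisited position around until it returns:
(1 2 4 8 5 10 9 7 3 6)
1 cycle in total.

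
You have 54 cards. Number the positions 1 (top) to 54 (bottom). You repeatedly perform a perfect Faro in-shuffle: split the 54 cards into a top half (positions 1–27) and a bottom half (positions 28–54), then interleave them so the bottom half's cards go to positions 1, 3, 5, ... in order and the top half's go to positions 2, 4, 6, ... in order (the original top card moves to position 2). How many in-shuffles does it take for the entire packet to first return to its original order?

The in-shuffle permutes the 54 positions with cycle lengths [4, 10, 20, 20].
Every card is home exactly when every cycle has completed a whole number of laps, i.e. after lcm(4, 10, 20) = 20 in-shuffles.

20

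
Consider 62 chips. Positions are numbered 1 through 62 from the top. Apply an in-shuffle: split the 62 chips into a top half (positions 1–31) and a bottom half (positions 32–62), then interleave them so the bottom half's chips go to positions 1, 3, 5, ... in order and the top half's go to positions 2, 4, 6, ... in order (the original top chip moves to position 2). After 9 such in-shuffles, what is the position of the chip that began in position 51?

Track the chip's position through each in-shuffle:
51 → 39 → 15 → 30 → 60 → 57 → 51 → 39 → 15 → 30

30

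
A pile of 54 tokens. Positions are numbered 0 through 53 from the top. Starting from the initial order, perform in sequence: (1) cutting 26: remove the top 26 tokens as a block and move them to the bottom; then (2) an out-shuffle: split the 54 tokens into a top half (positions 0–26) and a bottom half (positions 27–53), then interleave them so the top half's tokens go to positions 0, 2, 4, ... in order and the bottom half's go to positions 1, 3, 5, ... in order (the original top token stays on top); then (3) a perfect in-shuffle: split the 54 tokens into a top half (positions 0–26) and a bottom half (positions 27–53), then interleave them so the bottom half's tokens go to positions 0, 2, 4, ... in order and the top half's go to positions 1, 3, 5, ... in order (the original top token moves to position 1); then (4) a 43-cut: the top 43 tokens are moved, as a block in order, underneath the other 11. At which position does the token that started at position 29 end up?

Track the token from position 29 forward through each operation:
  after op 1 (cut 26): 29 → 3
  after op 2 (out-shuffle): 3 → 6
  after op 3 (in-shuffle): 6 → 13
  after op 4 (cut 43): 13 → 24

24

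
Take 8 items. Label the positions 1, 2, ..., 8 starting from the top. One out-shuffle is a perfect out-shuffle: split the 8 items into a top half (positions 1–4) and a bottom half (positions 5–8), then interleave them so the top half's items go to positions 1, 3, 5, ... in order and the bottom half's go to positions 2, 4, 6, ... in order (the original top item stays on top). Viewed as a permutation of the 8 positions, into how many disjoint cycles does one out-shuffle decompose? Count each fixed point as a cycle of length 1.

4

Trace each unvisited position around until it returns:
(1) (2 3 5) (4 7 6) (8)
4 cycles in total.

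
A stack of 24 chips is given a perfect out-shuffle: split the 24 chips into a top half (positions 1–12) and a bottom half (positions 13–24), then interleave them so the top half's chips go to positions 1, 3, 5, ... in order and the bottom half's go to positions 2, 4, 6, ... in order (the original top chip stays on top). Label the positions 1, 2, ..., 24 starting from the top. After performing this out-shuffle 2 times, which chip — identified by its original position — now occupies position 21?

Work backwards from position 21, undoing one out-shuffle at a time:
21 ← 11 ← 6
So the chip now at position 21 started at position 6.

6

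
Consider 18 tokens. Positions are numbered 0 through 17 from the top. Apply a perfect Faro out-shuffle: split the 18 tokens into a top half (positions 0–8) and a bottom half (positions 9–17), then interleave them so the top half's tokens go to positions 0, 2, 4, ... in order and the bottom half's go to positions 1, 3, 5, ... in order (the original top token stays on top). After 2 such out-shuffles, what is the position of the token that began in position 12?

Track the token's position through each out-shuffle:
12 → 7 → 14

14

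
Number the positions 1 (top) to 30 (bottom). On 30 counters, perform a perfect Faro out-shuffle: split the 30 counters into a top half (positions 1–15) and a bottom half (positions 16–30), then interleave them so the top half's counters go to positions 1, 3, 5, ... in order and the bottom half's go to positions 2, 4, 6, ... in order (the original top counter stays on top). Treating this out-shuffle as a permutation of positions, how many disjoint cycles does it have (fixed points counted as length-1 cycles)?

3

Trace each unvisited position around until it returns:
(1) (2 3 5 9 17 4 ... len 28) (30)
3 cycles in total.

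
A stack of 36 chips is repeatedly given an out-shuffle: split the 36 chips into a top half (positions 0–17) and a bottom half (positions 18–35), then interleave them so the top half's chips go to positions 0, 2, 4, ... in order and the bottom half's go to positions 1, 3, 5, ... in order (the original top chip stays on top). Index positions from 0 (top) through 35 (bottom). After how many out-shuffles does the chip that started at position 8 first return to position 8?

Follow position 8 under repeated out-shuffles:
8 → 16 → 32 → 29 → 23 → 11 → 22 → 9 → 18 → 1 → 2 → 4 → 8
It first returns after 12 out-shuffles.

12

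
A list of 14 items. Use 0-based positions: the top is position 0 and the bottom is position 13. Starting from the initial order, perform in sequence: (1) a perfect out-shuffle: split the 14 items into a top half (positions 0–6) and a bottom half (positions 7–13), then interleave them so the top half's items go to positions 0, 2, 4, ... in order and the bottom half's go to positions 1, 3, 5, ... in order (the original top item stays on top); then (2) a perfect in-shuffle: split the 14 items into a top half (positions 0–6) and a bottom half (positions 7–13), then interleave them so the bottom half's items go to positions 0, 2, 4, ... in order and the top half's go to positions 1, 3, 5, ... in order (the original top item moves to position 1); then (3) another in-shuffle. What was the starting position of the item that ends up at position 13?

5

Undo the operations in reverse order, starting from position 13:
  undo op 3 (in-shuffle, from top half): 13 ← 6
  undo op 2 (in-shuffle, from bottom half): 6 ← 10
  undo op 1 (out-shuffle, from top half): 10 ← 5
So the item at position 13 came from original position 5.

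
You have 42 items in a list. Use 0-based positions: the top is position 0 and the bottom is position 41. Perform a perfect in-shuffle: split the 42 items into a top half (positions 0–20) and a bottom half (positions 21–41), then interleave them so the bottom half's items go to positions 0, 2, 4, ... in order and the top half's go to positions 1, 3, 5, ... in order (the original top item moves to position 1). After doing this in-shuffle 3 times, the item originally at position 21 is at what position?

Track the item's position through each in-shuffle:
21 → 0 → 1 → 3

3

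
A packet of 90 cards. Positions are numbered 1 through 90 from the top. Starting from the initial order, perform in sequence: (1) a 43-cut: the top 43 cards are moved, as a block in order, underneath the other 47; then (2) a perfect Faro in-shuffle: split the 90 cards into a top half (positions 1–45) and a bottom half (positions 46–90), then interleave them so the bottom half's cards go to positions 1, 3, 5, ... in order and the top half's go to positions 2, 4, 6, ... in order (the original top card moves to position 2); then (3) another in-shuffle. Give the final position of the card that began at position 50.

28

Track the card from position 50 forward through each operation:
  after op 1 (cut 43): 50 → 7
  after op 2 (in-shuffle): 7 → 14
  after op 3 (in-shuffle): 14 → 28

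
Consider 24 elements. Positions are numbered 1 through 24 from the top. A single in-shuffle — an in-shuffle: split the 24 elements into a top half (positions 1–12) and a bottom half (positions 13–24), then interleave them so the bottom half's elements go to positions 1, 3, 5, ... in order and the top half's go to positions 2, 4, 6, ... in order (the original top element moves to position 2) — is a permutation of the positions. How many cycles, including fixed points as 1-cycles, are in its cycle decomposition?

Trace each unvisited position around until it returns:
(1 2 4 8 16 7 ... len 20) (5 10 20 15)
2 cycles in total.

2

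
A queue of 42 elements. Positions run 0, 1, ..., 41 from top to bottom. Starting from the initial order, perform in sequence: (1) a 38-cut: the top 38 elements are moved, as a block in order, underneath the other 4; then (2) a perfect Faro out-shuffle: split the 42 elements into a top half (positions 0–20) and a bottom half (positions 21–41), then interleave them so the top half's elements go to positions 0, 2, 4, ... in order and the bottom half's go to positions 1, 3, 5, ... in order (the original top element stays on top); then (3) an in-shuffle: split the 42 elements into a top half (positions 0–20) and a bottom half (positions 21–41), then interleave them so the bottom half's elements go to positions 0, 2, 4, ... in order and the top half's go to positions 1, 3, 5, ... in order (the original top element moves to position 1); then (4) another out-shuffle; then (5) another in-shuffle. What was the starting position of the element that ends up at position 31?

34

Undo the operations in reverse order, starting from position 31:
  undo op 5 (in-shuffle, from top half): 31 ← 15
  undo op 4 (out-shuffle, from bottom half): 15 ← 28
  undo op 3 (in-shuffle, from bottom half): 28 ← 35
  undo op 2 (out-shuffle, from bottom half): 35 ← 38
  undo op 1 (cut 38): 38 ← 34
So the element at position 31 came from original position 34.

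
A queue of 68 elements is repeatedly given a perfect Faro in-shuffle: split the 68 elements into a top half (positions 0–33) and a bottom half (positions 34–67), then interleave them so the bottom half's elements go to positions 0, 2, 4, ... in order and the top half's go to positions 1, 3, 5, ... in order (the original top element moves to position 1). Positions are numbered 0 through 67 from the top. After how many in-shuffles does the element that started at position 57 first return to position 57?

Follow position 57 under repeated in-shuffles:
57 → 46 → 24 → 49 → 30 → 61 → 54 → 40 → ... → 57 (length 22)
It first returns after 22 in-shuffles.

22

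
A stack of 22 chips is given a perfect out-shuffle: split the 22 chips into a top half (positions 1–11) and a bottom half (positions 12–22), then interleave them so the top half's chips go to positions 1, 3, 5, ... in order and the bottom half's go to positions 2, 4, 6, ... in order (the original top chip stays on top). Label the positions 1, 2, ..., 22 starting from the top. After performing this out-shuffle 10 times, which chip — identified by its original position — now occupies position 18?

6

Work backwards from position 18, undoing one out-shuffle at a time:
18 ← 20 ← 21 ← 11 ← 6 ← 14 ← 18 ← 20 ← 21 ← 11 ← 6
So the chip now at position 18 started at position 6.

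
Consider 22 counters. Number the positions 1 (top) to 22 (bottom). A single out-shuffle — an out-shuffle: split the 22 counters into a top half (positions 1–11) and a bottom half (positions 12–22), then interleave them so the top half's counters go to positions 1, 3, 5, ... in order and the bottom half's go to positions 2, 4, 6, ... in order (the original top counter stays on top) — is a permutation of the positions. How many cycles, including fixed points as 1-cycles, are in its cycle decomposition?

Trace each unvisited position around until it returns:
(1) (2 3 5 9 17 12) (4 7 13) (6 11 21 20 18 14) (8 15) (10 19 16) (22)
7 cycles in total.

7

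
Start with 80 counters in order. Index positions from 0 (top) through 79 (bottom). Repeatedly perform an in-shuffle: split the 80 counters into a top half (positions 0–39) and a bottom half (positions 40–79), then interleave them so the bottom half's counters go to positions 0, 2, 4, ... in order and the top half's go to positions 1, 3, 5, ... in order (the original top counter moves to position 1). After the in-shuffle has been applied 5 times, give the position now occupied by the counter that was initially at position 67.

Track the counter's position through each in-shuffle:
67 → 54 → 28 → 57 → 34 → 69

69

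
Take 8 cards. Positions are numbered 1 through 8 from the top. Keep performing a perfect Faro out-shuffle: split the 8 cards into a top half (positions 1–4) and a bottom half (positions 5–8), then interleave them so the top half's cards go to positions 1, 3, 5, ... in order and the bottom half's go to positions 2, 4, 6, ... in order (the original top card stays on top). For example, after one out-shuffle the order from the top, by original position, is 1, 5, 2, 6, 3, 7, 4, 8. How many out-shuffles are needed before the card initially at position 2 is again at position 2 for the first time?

Follow position 2 under repeated out-shuffles:
2 → 3 → 5 → 2
It first returns after 3 out-shuffles.

3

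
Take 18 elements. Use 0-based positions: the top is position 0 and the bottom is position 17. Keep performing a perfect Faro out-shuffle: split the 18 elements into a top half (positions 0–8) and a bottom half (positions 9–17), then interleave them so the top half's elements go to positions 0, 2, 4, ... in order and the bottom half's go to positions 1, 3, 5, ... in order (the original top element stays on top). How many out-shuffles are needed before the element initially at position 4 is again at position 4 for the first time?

8

Follow position 4 under repeated out-shuffles:
4 → 8 → 16 → 15 → 13 → 9 → 1 → 2 → 4
It first returns after 8 out-shuffles.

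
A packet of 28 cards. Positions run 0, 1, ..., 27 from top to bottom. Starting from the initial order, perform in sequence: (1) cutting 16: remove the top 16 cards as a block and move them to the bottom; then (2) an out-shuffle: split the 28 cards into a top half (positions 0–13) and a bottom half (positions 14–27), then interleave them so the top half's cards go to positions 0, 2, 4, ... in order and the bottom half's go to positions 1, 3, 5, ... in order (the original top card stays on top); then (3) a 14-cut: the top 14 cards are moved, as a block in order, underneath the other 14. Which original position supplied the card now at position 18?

18

Undo the operations in reverse order, starting from position 18:
  undo op 3 (cut 14): 18 ← 4
  undo op 2 (out-shuffle, from top half): 4 ← 2
  undo op 1 (cut 16): 2 ← 18
So the card at position 18 came from original position 18.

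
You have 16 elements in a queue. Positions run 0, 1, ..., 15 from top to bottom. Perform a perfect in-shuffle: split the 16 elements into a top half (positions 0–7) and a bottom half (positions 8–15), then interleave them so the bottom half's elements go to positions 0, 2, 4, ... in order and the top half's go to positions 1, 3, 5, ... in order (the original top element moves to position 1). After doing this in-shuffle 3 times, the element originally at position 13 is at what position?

Track the element's position through each in-shuffle:
13 → 10 → 4 → 9

9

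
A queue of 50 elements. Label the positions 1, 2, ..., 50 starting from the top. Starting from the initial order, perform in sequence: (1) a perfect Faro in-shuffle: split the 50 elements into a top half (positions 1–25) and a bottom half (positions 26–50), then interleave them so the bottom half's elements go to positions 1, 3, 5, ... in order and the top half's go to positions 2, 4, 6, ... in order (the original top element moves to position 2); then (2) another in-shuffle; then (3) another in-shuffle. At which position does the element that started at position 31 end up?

Track the element from position 31 forward through each operation:
  after op 1 (in-shuffle): 31 → 11
  after op 2 (in-shuffle): 11 → 22
  after op 3 (in-shuffle): 22 → 44

44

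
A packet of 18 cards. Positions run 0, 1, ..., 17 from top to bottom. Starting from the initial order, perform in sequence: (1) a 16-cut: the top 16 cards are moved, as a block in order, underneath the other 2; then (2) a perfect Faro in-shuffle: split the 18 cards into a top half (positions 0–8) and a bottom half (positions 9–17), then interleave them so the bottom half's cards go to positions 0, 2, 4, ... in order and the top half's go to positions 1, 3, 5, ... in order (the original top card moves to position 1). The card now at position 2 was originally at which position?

Undo the operations in reverse order, starting from position 2:
  undo op 2 (in-shuffle, from bottom half): 2 ← 10
  undo op 1 (cut 16): 10 ← 8
So the card at position 2 came from original position 8.

8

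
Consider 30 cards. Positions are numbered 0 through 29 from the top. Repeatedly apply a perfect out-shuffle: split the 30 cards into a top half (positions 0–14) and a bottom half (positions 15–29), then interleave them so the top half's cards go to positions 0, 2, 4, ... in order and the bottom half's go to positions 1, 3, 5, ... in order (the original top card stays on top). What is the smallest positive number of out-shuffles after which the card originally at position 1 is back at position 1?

Follow position 1 under repeated out-shuffles:
1 → 2 → 4 → 8 → 16 → 3 → 6 → 12 → ... → 1 (length 28)
It first returns after 28 out-shuffles.

28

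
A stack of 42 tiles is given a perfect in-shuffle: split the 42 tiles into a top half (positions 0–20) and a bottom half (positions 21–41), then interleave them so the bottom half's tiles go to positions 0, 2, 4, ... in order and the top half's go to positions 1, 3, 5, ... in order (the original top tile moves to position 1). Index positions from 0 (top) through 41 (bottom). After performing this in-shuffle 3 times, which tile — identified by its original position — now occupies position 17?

12

Work backwards from position 17, undoing one in-shuffle at a time:
17 ← 8 ← 25 ← 12
So the tile now at position 17 started at position 12.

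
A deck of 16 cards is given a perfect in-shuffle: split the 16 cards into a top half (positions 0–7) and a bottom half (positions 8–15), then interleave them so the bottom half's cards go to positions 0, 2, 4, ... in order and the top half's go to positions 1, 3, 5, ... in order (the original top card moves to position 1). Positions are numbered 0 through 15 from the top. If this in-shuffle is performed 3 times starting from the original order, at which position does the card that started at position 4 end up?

Track the card's position through each in-shuffle:
4 → 9 → 2 → 5

5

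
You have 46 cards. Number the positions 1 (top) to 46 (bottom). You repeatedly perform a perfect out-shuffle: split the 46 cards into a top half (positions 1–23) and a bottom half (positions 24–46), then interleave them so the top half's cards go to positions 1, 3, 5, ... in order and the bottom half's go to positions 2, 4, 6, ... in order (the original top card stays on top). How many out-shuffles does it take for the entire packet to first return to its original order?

12

The out-shuffle permutes the 46 positions with cycle lengths [1, 1, 2, 4, 4, 4, 6, 12, 12].
Every card is home exactly when every cycle has completed a whole number of laps, i.e. after lcm(1, 2, 4, 6, 12) = 12 out-shuffles.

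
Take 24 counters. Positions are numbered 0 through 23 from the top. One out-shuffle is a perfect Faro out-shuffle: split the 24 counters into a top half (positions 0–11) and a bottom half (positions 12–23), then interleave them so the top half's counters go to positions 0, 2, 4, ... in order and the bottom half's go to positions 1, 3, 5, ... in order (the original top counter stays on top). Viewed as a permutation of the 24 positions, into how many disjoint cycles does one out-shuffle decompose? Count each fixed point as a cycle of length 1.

Trace each unvisited position around until it returns:
(0) (1 2 4 8 16 9 ... len 11) (5 10 20 17 11 22 ... len 11) (23)
4 cycles in total.

4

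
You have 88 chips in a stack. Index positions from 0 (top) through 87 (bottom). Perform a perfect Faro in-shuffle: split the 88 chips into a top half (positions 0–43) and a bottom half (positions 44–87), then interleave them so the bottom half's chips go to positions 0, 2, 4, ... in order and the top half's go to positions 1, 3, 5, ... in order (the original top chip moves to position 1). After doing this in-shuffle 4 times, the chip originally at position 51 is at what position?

30

Track the chip's position through each in-shuffle:
51 → 14 → 29 → 59 → 30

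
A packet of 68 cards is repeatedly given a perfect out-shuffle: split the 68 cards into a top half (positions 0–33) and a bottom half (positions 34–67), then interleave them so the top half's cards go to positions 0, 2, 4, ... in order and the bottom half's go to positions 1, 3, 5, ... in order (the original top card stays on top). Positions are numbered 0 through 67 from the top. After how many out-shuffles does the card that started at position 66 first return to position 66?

Follow position 66 under repeated out-shuffles:
66 → 65 → 63 → 59 → 51 → 35 → 3 → 6 → ... → 66 (length 66)
It first returns after 66 out-shuffles.

66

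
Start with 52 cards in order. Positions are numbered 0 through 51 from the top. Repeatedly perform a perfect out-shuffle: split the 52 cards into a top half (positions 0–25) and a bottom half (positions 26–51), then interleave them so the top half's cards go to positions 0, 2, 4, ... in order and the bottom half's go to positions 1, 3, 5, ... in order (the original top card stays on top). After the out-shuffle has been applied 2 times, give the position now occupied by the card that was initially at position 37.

Track the card's position through each out-shuffle:
37 → 23 → 46

46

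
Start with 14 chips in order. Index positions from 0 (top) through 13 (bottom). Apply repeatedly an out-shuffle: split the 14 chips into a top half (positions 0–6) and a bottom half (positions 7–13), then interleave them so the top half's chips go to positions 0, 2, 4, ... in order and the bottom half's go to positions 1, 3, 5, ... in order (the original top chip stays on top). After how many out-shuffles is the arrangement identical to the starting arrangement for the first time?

12

The out-shuffle permutes the 14 positions with cycle lengths [1, 1, 12].
Every chip is home exactly when every cycle has completed a whole number of laps, i.e. after lcm(1, 12) = 12 out-shuffles.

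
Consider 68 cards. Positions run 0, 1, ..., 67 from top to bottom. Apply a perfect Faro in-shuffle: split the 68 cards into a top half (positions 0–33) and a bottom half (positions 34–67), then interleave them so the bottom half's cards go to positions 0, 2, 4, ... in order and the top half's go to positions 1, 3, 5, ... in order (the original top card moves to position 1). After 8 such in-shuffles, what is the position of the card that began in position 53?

Track the card's position through each in-shuffle:
53 → 38 → 8 → 17 → 35 → 2 → 5 → 11 → 23

23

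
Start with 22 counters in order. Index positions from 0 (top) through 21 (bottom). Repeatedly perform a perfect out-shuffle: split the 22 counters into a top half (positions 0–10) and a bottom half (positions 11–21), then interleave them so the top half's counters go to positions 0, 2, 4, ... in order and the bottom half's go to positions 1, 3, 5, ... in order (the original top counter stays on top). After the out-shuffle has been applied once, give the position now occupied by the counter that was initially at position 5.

Track the counter's position through each out-shuffle:
5 → 10

10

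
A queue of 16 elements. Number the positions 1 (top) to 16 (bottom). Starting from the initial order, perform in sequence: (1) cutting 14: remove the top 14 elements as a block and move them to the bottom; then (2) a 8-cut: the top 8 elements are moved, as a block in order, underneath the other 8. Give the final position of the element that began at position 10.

Track the element from position 10 forward through each operation:
  after op 1 (cut 14): 10 → 12
  after op 2 (cut 8): 12 → 4

4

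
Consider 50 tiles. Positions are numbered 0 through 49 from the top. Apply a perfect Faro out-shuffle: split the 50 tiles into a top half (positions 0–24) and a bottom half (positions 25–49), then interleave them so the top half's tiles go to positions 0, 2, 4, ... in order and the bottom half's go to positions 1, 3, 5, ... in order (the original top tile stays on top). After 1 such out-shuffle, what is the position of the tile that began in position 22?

44

Track the tile's position through each out-shuffle:
22 → 44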